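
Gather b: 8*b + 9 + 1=8*b + 10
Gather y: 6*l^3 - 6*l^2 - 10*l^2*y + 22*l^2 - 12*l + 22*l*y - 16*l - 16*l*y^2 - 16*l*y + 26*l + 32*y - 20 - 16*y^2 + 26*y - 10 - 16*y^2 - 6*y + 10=6*l^3 + 16*l^2 - 2*l + y^2*(-16*l - 32) + y*(-10*l^2 + 6*l + 52) - 20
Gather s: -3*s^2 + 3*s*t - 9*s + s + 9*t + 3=-3*s^2 + s*(3*t - 8) + 9*t + 3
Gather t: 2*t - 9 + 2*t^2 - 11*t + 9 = 2*t^2 - 9*t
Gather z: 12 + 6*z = 6*z + 12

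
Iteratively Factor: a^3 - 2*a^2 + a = (a - 1)*(a^2 - a) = a*(a - 1)*(a - 1)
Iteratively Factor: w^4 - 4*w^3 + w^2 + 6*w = (w - 3)*(w^3 - w^2 - 2*w) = (w - 3)*(w + 1)*(w^2 - 2*w) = (w - 3)*(w - 2)*(w + 1)*(w)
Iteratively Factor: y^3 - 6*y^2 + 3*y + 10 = (y + 1)*(y^2 - 7*y + 10) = (y - 2)*(y + 1)*(y - 5)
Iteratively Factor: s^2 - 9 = (s + 3)*(s - 3)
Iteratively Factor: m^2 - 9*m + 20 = (m - 4)*(m - 5)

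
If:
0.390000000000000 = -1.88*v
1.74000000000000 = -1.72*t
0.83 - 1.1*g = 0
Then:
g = 0.75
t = -1.01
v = -0.21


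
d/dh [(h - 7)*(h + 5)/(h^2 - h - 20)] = (h^2 + 30*h + 5)/(h^4 - 2*h^3 - 39*h^2 + 40*h + 400)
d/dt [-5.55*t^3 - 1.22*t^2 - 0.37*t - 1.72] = -16.65*t^2 - 2.44*t - 0.37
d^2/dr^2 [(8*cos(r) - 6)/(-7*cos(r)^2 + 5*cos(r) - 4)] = 4*(-1764*(1 - cos(2*r))^2*cos(r) + 448*(1 - cos(2*r))^2 + 2455*cos(r) - 654*cos(2*r) - 819*cos(3*r) + 392*cos(5*r) - 1734)/(10*cos(r) - 7*cos(2*r) - 15)^3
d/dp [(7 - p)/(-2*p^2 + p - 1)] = (2*p^2 - p - (p - 7)*(4*p - 1) + 1)/(2*p^2 - p + 1)^2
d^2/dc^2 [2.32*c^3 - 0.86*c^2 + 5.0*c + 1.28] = 13.92*c - 1.72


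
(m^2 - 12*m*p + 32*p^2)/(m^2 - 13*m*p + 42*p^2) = (m^2 - 12*m*p + 32*p^2)/(m^2 - 13*m*p + 42*p^2)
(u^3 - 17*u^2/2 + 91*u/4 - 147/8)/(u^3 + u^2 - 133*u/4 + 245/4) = (4*u^2 - 20*u + 21)/(2*(2*u^2 + 9*u - 35))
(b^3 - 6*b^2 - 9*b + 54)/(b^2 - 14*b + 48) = (b^2 - 9)/(b - 8)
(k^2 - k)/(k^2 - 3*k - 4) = k*(1 - k)/(-k^2 + 3*k + 4)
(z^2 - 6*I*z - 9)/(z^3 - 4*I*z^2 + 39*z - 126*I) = (z - 3*I)/(z^2 - I*z + 42)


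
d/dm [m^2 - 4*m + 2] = 2*m - 4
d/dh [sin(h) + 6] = cos(h)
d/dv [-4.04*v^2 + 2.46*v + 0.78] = 2.46 - 8.08*v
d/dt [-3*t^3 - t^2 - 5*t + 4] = -9*t^2 - 2*t - 5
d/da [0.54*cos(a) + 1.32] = -0.54*sin(a)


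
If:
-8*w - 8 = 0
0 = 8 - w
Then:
No Solution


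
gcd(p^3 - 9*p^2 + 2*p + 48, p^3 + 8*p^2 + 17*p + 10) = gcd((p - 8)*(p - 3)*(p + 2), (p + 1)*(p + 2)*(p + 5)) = p + 2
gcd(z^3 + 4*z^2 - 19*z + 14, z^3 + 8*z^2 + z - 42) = z^2 + 5*z - 14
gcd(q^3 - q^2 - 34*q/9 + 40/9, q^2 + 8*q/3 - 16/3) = q - 4/3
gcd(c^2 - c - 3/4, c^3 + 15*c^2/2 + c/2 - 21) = c - 3/2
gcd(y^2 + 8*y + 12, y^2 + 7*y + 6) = y + 6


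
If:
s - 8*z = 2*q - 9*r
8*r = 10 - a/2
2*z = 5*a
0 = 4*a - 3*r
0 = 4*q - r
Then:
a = 60/67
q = 20/67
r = 80/67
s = 520/67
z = 150/67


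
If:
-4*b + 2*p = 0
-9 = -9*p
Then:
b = 1/2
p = 1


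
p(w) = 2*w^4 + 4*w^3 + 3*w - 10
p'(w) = 8*w^3 + 12*w^2 + 3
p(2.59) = 157.26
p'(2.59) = 222.49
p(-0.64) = -12.63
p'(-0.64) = 5.82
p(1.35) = 10.53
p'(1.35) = 44.55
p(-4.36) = 368.12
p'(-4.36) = -431.94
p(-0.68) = -12.87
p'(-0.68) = 6.03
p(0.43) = -8.32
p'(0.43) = 5.85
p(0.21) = -9.33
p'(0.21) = 3.60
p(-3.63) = 135.04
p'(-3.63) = -221.53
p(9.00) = 16055.00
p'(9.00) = 6807.00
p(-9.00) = 10169.00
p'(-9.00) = -4857.00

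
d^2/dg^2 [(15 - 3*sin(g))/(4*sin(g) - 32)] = 9*(sin(g)^2 + 8*sin(g) - 2)/(4*(sin(g) - 8)^3)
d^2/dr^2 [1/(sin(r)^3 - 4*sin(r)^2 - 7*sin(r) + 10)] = (-9*sin(r)^5 + 35*sin(r)^4 - 3*sin(r)^3 - 61*sin(r)^2 - 216*sin(r) - 178)/((sin(r) - 5)^3*(sin(r) - 1)^2*(sin(r) + 2)^3)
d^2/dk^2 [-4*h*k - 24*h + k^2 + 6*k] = 2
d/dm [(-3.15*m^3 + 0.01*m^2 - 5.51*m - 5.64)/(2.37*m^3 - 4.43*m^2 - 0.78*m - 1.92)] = (13.9308*m^4 + 31.0314*m^3 + 33.8273*m^2 - 50.0088*m + 6.18)/(5.6169*m^6 - 20.9982*m^5 + 15.9277*m^4 - 2.19*m^3 + 17.6196*m^2 + 2.9952*m + 3.6864)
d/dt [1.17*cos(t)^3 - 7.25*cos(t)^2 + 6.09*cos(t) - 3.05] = (-3.51*cos(t)^2 + 14.5*cos(t) - 6.09)*sin(t)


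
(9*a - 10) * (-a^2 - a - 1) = -9*a^3 + a^2 + a + 10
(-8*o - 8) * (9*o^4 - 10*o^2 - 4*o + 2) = -72*o^5 - 72*o^4 + 80*o^3 + 112*o^2 + 16*o - 16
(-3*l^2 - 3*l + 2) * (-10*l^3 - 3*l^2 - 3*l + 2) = 30*l^5 + 39*l^4 - 2*l^3 - 3*l^2 - 12*l + 4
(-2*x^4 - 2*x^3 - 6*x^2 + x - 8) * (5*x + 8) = -10*x^5 - 26*x^4 - 46*x^3 - 43*x^2 - 32*x - 64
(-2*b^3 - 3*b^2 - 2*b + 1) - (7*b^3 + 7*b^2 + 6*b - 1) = -9*b^3 - 10*b^2 - 8*b + 2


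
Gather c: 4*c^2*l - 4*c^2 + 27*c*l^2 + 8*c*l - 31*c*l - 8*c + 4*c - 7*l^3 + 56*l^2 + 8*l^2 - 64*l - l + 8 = c^2*(4*l - 4) + c*(27*l^2 - 23*l - 4) - 7*l^3 + 64*l^2 - 65*l + 8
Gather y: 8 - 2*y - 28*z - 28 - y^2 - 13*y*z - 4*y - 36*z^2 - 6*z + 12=-y^2 + y*(-13*z - 6) - 36*z^2 - 34*z - 8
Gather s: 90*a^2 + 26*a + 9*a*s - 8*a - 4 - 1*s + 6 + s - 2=90*a^2 + 9*a*s + 18*a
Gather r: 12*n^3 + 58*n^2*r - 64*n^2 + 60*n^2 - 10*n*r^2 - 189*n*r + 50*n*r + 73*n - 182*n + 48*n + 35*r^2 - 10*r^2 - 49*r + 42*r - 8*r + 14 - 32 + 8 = 12*n^3 - 4*n^2 - 61*n + r^2*(25 - 10*n) + r*(58*n^2 - 139*n - 15) - 10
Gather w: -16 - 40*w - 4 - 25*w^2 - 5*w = -25*w^2 - 45*w - 20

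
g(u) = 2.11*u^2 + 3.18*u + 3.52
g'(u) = 4.22*u + 3.18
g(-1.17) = 2.69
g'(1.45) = 9.30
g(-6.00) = 60.40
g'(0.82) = 6.64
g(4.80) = 67.40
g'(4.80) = 23.44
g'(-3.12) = -9.99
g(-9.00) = 145.81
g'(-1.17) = -1.76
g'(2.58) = 14.07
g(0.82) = 7.55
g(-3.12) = 14.14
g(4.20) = 54.10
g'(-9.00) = -34.80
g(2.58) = 25.77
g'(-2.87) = -8.93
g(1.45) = 12.57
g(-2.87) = 11.77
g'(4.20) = 20.90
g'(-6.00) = -22.14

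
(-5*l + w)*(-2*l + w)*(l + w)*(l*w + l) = 10*l^4*w + 10*l^4 + 3*l^3*w^2 + 3*l^3*w - 6*l^2*w^3 - 6*l^2*w^2 + l*w^4 + l*w^3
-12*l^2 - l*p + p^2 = (-4*l + p)*(3*l + p)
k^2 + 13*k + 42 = (k + 6)*(k + 7)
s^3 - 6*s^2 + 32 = (s - 4)^2*(s + 2)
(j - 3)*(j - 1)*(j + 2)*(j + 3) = j^4 + j^3 - 11*j^2 - 9*j + 18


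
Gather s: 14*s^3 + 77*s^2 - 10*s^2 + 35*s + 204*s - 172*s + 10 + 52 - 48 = 14*s^3 + 67*s^2 + 67*s + 14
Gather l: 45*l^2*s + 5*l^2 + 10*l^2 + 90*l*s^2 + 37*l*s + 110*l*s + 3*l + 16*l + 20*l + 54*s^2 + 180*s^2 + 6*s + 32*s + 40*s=l^2*(45*s + 15) + l*(90*s^2 + 147*s + 39) + 234*s^2 + 78*s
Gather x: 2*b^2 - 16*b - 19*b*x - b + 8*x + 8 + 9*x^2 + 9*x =2*b^2 - 17*b + 9*x^2 + x*(17 - 19*b) + 8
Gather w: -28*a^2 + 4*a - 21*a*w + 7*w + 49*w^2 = -28*a^2 + 4*a + 49*w^2 + w*(7 - 21*a)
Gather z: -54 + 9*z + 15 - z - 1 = 8*z - 40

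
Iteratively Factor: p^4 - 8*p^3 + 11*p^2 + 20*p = (p + 1)*(p^3 - 9*p^2 + 20*p) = (p - 5)*(p + 1)*(p^2 - 4*p) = (p - 5)*(p - 4)*(p + 1)*(p)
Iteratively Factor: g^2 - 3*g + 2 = (g - 2)*(g - 1)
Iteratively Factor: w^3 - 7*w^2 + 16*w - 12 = (w - 2)*(w^2 - 5*w + 6) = (w - 3)*(w - 2)*(w - 2)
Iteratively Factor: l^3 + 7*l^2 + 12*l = (l)*(l^2 + 7*l + 12) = l*(l + 3)*(l + 4)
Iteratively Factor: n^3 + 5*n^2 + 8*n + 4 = (n + 2)*(n^2 + 3*n + 2) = (n + 2)^2*(n + 1)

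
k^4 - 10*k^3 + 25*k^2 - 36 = (k - 6)*(k - 3)*(k - 2)*(k + 1)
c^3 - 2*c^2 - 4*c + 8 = (c - 2)^2*(c + 2)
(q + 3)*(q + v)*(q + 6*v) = q^3 + 7*q^2*v + 3*q^2 + 6*q*v^2 + 21*q*v + 18*v^2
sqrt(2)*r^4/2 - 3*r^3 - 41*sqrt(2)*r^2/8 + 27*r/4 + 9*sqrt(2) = (r - 3/2)*(r + 3/2)*(r - 4*sqrt(2))*(sqrt(2)*r/2 + 1)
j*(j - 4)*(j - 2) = j^3 - 6*j^2 + 8*j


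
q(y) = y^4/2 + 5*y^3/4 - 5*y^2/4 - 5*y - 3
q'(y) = 2*y^3 + 15*y^2/4 - 5*y/2 - 5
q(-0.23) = -1.93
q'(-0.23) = -4.25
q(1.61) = -5.71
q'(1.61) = 9.04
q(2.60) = 20.37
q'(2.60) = 49.00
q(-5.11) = 164.04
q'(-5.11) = -161.17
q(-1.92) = -0.06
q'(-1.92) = -0.53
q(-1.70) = -0.08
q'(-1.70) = 0.26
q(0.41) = -5.16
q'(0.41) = -5.26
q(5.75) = 711.12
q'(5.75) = 484.83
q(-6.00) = 360.00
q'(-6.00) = -287.00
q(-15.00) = 20884.50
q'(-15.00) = -5873.75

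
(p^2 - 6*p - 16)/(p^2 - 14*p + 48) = (p + 2)/(p - 6)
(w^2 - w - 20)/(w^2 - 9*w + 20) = (w + 4)/(w - 4)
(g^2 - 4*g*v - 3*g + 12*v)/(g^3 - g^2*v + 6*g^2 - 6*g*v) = (g^2 - 4*g*v - 3*g + 12*v)/(g*(g^2 - g*v + 6*g - 6*v))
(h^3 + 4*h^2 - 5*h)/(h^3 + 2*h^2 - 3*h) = (h + 5)/(h + 3)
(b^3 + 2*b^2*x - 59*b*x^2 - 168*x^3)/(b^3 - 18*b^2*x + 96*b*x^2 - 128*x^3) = (b^2 + 10*b*x + 21*x^2)/(b^2 - 10*b*x + 16*x^2)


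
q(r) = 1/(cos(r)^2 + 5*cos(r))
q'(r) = (2*sin(r)*cos(r) + 5*sin(r))/(cos(r)^2 + 5*cos(r))^2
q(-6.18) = 0.17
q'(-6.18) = 0.02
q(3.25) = -0.25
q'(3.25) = -0.02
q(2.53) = -0.29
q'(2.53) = 0.16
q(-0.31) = 0.18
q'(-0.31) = -0.07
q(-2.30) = -0.35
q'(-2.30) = -0.33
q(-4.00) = -0.35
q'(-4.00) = 0.35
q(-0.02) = 0.17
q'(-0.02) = -0.00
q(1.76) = -1.10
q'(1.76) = 5.54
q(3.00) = -0.25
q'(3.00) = 0.03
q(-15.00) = -0.31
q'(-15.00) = -0.22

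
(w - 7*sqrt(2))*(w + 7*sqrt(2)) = w^2 - 98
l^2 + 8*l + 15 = (l + 3)*(l + 5)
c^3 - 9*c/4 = c*(c - 3/2)*(c + 3/2)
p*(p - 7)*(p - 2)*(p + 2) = p^4 - 7*p^3 - 4*p^2 + 28*p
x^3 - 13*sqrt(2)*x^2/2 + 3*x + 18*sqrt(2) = (x - 6*sqrt(2))*(x - 3*sqrt(2)/2)*(x + sqrt(2))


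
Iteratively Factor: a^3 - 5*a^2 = (a)*(a^2 - 5*a) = a^2*(a - 5)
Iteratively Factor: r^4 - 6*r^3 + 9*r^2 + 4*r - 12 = (r - 3)*(r^3 - 3*r^2 + 4) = (r - 3)*(r - 2)*(r^2 - r - 2) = (r - 3)*(r - 2)^2*(r + 1)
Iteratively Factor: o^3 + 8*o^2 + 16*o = (o + 4)*(o^2 + 4*o) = (o + 4)^2*(o)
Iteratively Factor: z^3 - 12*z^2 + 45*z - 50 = (z - 5)*(z^2 - 7*z + 10) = (z - 5)*(z - 2)*(z - 5)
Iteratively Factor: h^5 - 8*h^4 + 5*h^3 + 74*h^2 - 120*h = (h)*(h^4 - 8*h^3 + 5*h^2 + 74*h - 120) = h*(h - 5)*(h^3 - 3*h^2 - 10*h + 24) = h*(h - 5)*(h - 4)*(h^2 + h - 6) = h*(h - 5)*(h - 4)*(h - 2)*(h + 3)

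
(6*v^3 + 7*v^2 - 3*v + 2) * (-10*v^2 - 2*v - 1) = -60*v^5 - 82*v^4 + 10*v^3 - 21*v^2 - v - 2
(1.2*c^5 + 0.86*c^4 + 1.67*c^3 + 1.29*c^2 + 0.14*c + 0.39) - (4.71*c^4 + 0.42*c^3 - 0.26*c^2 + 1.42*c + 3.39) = 1.2*c^5 - 3.85*c^4 + 1.25*c^3 + 1.55*c^2 - 1.28*c - 3.0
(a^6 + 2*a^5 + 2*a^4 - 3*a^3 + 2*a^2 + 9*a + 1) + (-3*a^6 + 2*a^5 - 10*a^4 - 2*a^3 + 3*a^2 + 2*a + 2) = -2*a^6 + 4*a^5 - 8*a^4 - 5*a^3 + 5*a^2 + 11*a + 3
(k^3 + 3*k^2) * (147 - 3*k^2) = -3*k^5 - 9*k^4 + 147*k^3 + 441*k^2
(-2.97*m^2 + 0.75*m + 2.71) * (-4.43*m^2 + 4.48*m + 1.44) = 13.1571*m^4 - 16.6281*m^3 - 12.9221*m^2 + 13.2208*m + 3.9024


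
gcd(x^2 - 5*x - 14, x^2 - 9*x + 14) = x - 7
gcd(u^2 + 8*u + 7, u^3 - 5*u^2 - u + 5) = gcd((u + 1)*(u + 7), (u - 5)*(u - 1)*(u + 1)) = u + 1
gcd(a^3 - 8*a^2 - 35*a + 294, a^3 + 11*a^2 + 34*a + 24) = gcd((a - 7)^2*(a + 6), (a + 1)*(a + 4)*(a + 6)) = a + 6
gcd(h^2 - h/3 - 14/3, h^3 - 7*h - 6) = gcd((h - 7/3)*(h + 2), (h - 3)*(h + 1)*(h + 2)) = h + 2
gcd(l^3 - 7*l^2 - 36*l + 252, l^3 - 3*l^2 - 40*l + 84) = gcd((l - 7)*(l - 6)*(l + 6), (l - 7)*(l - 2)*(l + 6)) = l^2 - l - 42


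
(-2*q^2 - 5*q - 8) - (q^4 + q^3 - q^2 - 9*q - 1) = -q^4 - q^3 - q^2 + 4*q - 7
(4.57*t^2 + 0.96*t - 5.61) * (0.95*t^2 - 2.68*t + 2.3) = 4.3415*t^4 - 11.3356*t^3 + 2.6087*t^2 + 17.2428*t - 12.903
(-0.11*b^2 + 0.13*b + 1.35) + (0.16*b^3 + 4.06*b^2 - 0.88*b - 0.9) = 0.16*b^3 + 3.95*b^2 - 0.75*b + 0.45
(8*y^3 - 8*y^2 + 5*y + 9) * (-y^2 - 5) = -8*y^5 + 8*y^4 - 45*y^3 + 31*y^2 - 25*y - 45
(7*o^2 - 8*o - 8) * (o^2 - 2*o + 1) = 7*o^4 - 22*o^3 + 15*o^2 + 8*o - 8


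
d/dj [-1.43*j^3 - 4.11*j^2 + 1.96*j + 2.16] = -4.29*j^2 - 8.22*j + 1.96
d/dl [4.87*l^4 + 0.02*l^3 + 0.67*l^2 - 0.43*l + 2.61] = 19.48*l^3 + 0.06*l^2 + 1.34*l - 0.43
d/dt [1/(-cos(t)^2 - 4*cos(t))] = -2*(cos(t) + 2)*sin(t)/((cos(t) + 4)^2*cos(t)^2)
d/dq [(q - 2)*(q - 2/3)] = 2*q - 8/3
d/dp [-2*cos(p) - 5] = 2*sin(p)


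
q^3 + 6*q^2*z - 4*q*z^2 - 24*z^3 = (q - 2*z)*(q + 2*z)*(q + 6*z)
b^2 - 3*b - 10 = (b - 5)*(b + 2)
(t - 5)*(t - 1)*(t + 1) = t^3 - 5*t^2 - t + 5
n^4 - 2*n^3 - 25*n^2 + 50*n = n*(n - 5)*(n - 2)*(n + 5)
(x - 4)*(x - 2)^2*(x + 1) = x^4 - 7*x^3 + 12*x^2 + 4*x - 16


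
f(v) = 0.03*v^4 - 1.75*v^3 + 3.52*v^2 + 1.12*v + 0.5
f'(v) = 0.12*v^3 - 5.25*v^2 + 7.04*v + 1.12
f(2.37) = 0.58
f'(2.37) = -10.09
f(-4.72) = 272.54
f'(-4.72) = -161.69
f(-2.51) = 48.73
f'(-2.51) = -51.52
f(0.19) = 0.83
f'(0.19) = 2.27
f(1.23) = 4.02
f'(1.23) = 2.06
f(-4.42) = 226.88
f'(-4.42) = -142.93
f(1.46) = 4.33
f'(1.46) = 0.58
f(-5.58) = 436.98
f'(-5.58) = -222.48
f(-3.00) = 78.50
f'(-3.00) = -70.49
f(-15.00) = 8200.70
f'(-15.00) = -1690.73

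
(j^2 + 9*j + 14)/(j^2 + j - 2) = (j + 7)/(j - 1)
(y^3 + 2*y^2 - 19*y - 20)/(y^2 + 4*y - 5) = (y^2 - 3*y - 4)/(y - 1)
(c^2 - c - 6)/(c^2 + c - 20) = (c^2 - c - 6)/(c^2 + c - 20)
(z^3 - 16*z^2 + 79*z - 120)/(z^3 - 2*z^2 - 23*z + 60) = (z^2 - 13*z + 40)/(z^2 + z - 20)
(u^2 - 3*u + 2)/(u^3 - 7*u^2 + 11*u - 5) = (u - 2)/(u^2 - 6*u + 5)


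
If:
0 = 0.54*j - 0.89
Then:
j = 1.65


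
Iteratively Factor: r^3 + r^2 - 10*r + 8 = (r + 4)*(r^2 - 3*r + 2) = (r - 2)*(r + 4)*(r - 1)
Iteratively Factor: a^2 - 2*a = (a - 2)*(a)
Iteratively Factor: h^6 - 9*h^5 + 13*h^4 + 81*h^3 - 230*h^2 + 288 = (h - 3)*(h^5 - 6*h^4 - 5*h^3 + 66*h^2 - 32*h - 96) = (h - 3)*(h - 2)*(h^4 - 4*h^3 - 13*h^2 + 40*h + 48) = (h - 3)*(h - 2)*(h + 3)*(h^3 - 7*h^2 + 8*h + 16) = (h - 4)*(h - 3)*(h - 2)*(h + 3)*(h^2 - 3*h - 4) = (h - 4)*(h - 3)*(h - 2)*(h + 1)*(h + 3)*(h - 4)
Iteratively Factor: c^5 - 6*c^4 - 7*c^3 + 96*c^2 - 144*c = (c - 4)*(c^4 - 2*c^3 - 15*c^2 + 36*c) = (c - 4)*(c - 3)*(c^3 + c^2 - 12*c) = c*(c - 4)*(c - 3)*(c^2 + c - 12) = c*(c - 4)*(c - 3)^2*(c + 4)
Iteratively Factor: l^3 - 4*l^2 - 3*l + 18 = (l - 3)*(l^2 - l - 6) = (l - 3)^2*(l + 2)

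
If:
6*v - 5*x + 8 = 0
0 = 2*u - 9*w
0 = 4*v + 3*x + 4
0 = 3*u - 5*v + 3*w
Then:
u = -30/19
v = -22/19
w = -20/57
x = 4/19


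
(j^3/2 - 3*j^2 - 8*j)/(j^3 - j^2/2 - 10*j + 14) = j*(j^2 - 6*j - 16)/(2*j^3 - j^2 - 20*j + 28)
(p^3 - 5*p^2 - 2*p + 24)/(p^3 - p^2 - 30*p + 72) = (p + 2)/(p + 6)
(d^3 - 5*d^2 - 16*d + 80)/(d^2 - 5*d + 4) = (d^2 - d - 20)/(d - 1)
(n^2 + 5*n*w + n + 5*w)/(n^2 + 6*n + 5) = (n + 5*w)/(n + 5)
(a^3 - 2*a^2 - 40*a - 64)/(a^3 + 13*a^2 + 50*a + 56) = (a - 8)/(a + 7)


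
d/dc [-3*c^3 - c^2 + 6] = c*(-9*c - 2)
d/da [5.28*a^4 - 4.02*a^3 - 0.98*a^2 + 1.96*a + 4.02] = 21.12*a^3 - 12.06*a^2 - 1.96*a + 1.96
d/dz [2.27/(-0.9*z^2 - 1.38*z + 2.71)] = (4.086*z + 3.1326)/(0.9*z^2 + 1.38*z - 2.71)^2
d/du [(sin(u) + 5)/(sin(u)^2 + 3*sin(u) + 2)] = (-10*sin(u) + cos(u)^2 - 14)*cos(u)/(sin(u)^2 + 3*sin(u) + 2)^2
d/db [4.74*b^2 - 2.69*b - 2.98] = 9.48*b - 2.69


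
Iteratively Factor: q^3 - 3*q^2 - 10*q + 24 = (q - 2)*(q^2 - q - 12) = (q - 4)*(q - 2)*(q + 3)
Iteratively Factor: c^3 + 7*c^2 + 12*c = (c + 4)*(c^2 + 3*c) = (c + 3)*(c + 4)*(c)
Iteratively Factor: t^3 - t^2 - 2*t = (t - 2)*(t^2 + t) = t*(t - 2)*(t + 1)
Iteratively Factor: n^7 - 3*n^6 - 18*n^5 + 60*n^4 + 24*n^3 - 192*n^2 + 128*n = (n + 4)*(n^6 - 7*n^5 + 10*n^4 + 20*n^3 - 56*n^2 + 32*n) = (n - 1)*(n + 4)*(n^5 - 6*n^4 + 4*n^3 + 24*n^2 - 32*n) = (n - 2)*(n - 1)*(n + 4)*(n^4 - 4*n^3 - 4*n^2 + 16*n) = n*(n - 2)*(n - 1)*(n + 4)*(n^3 - 4*n^2 - 4*n + 16) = n*(n - 2)^2*(n - 1)*(n + 4)*(n^2 - 2*n - 8) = n*(n - 4)*(n - 2)^2*(n - 1)*(n + 4)*(n + 2)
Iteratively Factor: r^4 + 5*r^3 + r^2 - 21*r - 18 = (r + 1)*(r^3 + 4*r^2 - 3*r - 18) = (r + 1)*(r + 3)*(r^2 + r - 6) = (r + 1)*(r + 3)^2*(r - 2)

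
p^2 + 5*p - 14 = (p - 2)*(p + 7)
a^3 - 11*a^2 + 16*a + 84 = (a - 7)*(a - 6)*(a + 2)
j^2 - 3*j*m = j*(j - 3*m)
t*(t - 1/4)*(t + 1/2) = t^3 + t^2/4 - t/8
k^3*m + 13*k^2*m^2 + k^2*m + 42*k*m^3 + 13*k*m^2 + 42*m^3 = (k + 6*m)*(k + 7*m)*(k*m + m)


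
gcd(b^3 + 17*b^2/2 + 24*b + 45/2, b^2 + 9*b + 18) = b + 3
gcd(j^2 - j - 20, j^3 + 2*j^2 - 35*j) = j - 5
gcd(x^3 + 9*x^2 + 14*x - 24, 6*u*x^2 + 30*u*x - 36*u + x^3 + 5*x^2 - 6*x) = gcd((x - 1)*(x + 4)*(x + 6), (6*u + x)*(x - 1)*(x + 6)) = x^2 + 5*x - 6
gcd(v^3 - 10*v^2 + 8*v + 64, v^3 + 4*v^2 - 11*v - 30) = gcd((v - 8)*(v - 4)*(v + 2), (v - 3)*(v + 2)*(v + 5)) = v + 2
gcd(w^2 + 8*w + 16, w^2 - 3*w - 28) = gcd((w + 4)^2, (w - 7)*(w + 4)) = w + 4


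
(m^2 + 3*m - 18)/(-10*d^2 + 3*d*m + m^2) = (m^2 + 3*m - 18)/(-10*d^2 + 3*d*m + m^2)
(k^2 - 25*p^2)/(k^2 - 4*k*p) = (k^2 - 25*p^2)/(k*(k - 4*p))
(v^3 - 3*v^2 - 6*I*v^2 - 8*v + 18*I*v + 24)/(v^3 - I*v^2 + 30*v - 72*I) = (v^2 - v*(3 + 2*I) + 6*I)/(v^2 + 3*I*v + 18)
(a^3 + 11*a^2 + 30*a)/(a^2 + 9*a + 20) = a*(a + 6)/(a + 4)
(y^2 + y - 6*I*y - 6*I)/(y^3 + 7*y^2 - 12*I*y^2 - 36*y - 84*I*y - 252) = (y + 1)/(y^2 + y*(7 - 6*I) - 42*I)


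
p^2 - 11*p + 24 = (p - 8)*(p - 3)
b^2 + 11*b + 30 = (b + 5)*(b + 6)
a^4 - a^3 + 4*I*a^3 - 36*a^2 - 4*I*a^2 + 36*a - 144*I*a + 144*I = (a - 6)*(a - 1)*(a + 6)*(a + 4*I)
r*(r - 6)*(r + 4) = r^3 - 2*r^2 - 24*r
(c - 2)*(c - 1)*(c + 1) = c^3 - 2*c^2 - c + 2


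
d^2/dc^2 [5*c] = 0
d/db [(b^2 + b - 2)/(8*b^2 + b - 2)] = 7*b*(4 - b)/(64*b^4 + 16*b^3 - 31*b^2 - 4*b + 4)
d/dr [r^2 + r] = 2*r + 1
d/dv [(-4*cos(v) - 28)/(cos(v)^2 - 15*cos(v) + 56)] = 4*(sin(v)^2 - 14*cos(v) + 160)*sin(v)/(cos(v)^2 - 15*cos(v) + 56)^2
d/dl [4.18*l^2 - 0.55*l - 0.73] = 8.36*l - 0.55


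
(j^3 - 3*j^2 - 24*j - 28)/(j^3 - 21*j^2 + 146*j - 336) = (j^2 + 4*j + 4)/(j^2 - 14*j + 48)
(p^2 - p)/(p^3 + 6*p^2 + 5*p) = (p - 1)/(p^2 + 6*p + 5)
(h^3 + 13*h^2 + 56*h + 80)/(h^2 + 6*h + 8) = (h^2 + 9*h + 20)/(h + 2)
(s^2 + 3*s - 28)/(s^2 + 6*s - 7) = (s - 4)/(s - 1)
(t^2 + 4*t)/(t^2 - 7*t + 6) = t*(t + 4)/(t^2 - 7*t + 6)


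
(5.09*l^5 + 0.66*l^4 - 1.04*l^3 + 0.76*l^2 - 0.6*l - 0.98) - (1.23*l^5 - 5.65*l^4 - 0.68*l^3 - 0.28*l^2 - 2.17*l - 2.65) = 3.86*l^5 + 6.31*l^4 - 0.36*l^3 + 1.04*l^2 + 1.57*l + 1.67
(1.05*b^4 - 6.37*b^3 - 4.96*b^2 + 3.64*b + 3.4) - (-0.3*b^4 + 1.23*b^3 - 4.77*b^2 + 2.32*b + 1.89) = 1.35*b^4 - 7.6*b^3 - 0.19*b^2 + 1.32*b + 1.51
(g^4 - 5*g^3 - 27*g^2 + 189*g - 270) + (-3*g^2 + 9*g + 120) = g^4 - 5*g^3 - 30*g^2 + 198*g - 150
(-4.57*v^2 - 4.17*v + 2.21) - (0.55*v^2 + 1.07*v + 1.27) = -5.12*v^2 - 5.24*v + 0.94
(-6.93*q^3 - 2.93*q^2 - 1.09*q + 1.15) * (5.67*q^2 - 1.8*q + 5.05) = -39.2931*q^5 - 4.1391*q^4 - 35.9028*q^3 - 6.314*q^2 - 7.5745*q + 5.8075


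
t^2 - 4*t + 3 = (t - 3)*(t - 1)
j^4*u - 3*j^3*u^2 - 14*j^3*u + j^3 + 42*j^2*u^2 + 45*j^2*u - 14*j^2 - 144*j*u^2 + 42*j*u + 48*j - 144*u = (j - 8)*(j - 6)*(j - 3*u)*(j*u + 1)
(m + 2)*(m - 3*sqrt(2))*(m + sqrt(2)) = m^3 - 2*sqrt(2)*m^2 + 2*m^2 - 6*m - 4*sqrt(2)*m - 12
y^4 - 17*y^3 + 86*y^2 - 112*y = y*(y - 8)*(y - 7)*(y - 2)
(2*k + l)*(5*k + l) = 10*k^2 + 7*k*l + l^2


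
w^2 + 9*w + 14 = (w + 2)*(w + 7)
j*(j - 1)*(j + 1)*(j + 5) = j^4 + 5*j^3 - j^2 - 5*j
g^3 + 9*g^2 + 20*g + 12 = (g + 1)*(g + 2)*(g + 6)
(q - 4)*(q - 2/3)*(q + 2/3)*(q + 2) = q^4 - 2*q^3 - 76*q^2/9 + 8*q/9 + 32/9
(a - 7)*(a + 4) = a^2 - 3*a - 28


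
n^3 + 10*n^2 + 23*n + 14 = (n + 1)*(n + 2)*(n + 7)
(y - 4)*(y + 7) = y^2 + 3*y - 28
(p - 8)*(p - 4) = p^2 - 12*p + 32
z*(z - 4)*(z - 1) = z^3 - 5*z^2 + 4*z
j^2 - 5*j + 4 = (j - 4)*(j - 1)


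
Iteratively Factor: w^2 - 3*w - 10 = (w + 2)*(w - 5)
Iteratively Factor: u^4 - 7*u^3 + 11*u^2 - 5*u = (u - 5)*(u^3 - 2*u^2 + u) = (u - 5)*(u - 1)*(u^2 - u) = u*(u - 5)*(u - 1)*(u - 1)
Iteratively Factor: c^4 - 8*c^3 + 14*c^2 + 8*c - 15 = (c - 3)*(c^3 - 5*c^2 - c + 5) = (c - 3)*(c - 1)*(c^2 - 4*c - 5) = (c - 3)*(c - 1)*(c + 1)*(c - 5)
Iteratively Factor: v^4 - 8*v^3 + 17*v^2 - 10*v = (v - 1)*(v^3 - 7*v^2 + 10*v) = (v - 5)*(v - 1)*(v^2 - 2*v) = v*(v - 5)*(v - 1)*(v - 2)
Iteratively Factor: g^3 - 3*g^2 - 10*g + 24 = (g + 3)*(g^2 - 6*g + 8) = (g - 2)*(g + 3)*(g - 4)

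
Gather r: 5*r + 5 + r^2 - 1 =r^2 + 5*r + 4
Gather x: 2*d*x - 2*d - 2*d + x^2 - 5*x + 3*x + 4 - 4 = -4*d + x^2 + x*(2*d - 2)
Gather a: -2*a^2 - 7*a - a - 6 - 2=-2*a^2 - 8*a - 8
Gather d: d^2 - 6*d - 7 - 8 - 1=d^2 - 6*d - 16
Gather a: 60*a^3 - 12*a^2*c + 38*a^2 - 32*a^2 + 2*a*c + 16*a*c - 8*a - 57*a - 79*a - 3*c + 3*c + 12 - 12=60*a^3 + a^2*(6 - 12*c) + a*(18*c - 144)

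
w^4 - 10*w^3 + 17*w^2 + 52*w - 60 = (w - 6)*(w - 5)*(w - 1)*(w + 2)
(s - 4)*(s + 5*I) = s^2 - 4*s + 5*I*s - 20*I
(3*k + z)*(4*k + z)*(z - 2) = 12*k^2*z - 24*k^2 + 7*k*z^2 - 14*k*z + z^3 - 2*z^2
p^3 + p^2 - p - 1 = (p - 1)*(p + 1)^2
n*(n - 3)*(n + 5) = n^3 + 2*n^2 - 15*n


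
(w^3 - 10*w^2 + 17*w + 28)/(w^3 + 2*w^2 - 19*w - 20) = (w - 7)/(w + 5)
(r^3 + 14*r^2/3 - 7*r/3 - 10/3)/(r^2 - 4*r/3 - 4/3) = (r^2 + 4*r - 5)/(r - 2)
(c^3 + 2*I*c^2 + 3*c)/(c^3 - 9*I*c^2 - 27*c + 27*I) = c*(c^2 + 2*I*c + 3)/(c^3 - 9*I*c^2 - 27*c + 27*I)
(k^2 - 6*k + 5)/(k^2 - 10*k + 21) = (k^2 - 6*k + 5)/(k^2 - 10*k + 21)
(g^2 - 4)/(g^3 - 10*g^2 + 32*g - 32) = (g + 2)/(g^2 - 8*g + 16)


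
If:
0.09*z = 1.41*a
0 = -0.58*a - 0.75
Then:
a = -1.29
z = -20.26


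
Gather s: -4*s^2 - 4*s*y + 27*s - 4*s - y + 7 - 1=-4*s^2 + s*(23 - 4*y) - y + 6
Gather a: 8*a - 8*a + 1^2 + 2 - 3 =0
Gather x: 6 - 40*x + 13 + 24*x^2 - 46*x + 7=24*x^2 - 86*x + 26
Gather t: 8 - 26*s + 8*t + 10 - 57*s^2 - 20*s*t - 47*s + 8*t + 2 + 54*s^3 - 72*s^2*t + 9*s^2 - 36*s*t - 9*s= 54*s^3 - 48*s^2 - 82*s + t*(-72*s^2 - 56*s + 16) + 20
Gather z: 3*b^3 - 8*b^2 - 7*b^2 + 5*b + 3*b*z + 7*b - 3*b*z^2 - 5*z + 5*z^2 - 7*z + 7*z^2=3*b^3 - 15*b^2 + 12*b + z^2*(12 - 3*b) + z*(3*b - 12)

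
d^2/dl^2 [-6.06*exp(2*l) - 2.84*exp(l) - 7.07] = (-24.24*exp(l) - 2.84)*exp(l)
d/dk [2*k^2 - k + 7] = 4*k - 1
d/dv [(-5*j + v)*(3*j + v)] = -2*j + 2*v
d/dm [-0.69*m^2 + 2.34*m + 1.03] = 2.34 - 1.38*m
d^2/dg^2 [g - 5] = 0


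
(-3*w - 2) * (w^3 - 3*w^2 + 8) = -3*w^4 + 7*w^3 + 6*w^2 - 24*w - 16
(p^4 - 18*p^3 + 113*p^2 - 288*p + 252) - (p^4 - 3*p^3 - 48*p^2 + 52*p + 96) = -15*p^3 + 161*p^2 - 340*p + 156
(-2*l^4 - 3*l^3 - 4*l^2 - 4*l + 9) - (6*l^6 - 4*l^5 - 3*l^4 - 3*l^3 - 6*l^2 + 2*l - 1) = -6*l^6 + 4*l^5 + l^4 + 2*l^2 - 6*l + 10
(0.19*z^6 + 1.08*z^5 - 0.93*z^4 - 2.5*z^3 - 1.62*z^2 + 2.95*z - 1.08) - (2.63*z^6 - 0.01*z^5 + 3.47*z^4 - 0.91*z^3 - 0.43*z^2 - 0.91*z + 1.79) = -2.44*z^6 + 1.09*z^5 - 4.4*z^4 - 1.59*z^3 - 1.19*z^2 + 3.86*z - 2.87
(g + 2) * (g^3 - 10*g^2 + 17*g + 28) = g^4 - 8*g^3 - 3*g^2 + 62*g + 56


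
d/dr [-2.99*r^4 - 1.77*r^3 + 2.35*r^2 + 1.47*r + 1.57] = -11.96*r^3 - 5.31*r^2 + 4.7*r + 1.47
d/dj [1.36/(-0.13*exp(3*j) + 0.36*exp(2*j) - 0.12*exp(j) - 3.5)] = (0.5304*exp(2*j) - 0.9792*exp(j) + 0.1632)*exp(j)/(0.13*exp(3*j) - 0.36*exp(2*j) + 0.12*exp(j) + 3.5)^2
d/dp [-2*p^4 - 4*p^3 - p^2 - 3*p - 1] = -8*p^3 - 12*p^2 - 2*p - 3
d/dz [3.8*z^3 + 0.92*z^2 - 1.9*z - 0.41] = 11.4*z^2 + 1.84*z - 1.9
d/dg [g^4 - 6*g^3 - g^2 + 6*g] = 4*g^3 - 18*g^2 - 2*g + 6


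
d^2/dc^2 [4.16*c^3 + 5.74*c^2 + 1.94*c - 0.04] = 24.96*c + 11.48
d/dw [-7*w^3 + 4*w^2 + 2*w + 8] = -21*w^2 + 8*w + 2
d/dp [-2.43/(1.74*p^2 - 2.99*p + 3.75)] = (8.4564*p - 7.2657)/(1.74*p^2 - 2.99*p + 3.75)^2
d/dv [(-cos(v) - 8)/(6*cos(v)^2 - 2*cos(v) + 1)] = (-6*cos(v)^2 - 96*cos(v) + 17)*sin(v)/(6*sin(v)^2 + 2*cos(v) - 7)^2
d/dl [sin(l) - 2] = cos(l)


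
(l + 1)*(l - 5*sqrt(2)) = l^2 - 5*sqrt(2)*l + l - 5*sqrt(2)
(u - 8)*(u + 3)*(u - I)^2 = u^4 - 5*u^3 - 2*I*u^3 - 25*u^2 + 10*I*u^2 + 5*u + 48*I*u + 24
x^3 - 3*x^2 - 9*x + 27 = (x - 3)^2*(x + 3)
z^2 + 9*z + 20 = (z + 4)*(z + 5)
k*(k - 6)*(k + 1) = k^3 - 5*k^2 - 6*k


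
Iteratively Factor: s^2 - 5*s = (s)*(s - 5)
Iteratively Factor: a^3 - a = (a)*(a^2 - 1) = a*(a + 1)*(a - 1)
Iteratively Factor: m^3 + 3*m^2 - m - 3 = (m - 1)*(m^2 + 4*m + 3) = (m - 1)*(m + 3)*(m + 1)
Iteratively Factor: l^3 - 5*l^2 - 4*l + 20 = (l - 5)*(l^2 - 4) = (l - 5)*(l + 2)*(l - 2)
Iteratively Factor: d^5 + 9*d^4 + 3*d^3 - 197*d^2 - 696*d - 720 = (d - 5)*(d^4 + 14*d^3 + 73*d^2 + 168*d + 144) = (d - 5)*(d + 3)*(d^3 + 11*d^2 + 40*d + 48) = (d - 5)*(d + 3)^2*(d^2 + 8*d + 16) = (d - 5)*(d + 3)^2*(d + 4)*(d + 4)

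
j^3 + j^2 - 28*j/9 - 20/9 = (j - 5/3)*(j + 2/3)*(j + 2)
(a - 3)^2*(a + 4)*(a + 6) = a^4 + 4*a^3 - 27*a^2 - 54*a + 216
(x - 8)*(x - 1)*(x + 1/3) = x^3 - 26*x^2/3 + 5*x + 8/3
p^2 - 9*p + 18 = (p - 6)*(p - 3)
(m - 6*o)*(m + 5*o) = m^2 - m*o - 30*o^2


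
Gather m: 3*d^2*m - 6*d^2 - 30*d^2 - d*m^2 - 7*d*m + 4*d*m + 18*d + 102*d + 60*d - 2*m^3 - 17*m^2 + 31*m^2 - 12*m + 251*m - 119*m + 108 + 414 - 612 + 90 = -36*d^2 + 180*d - 2*m^3 + m^2*(14 - d) + m*(3*d^2 - 3*d + 120)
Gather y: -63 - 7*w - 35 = -7*w - 98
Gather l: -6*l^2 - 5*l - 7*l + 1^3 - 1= -6*l^2 - 12*l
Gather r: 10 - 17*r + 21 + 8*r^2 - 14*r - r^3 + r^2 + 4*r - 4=-r^3 + 9*r^2 - 27*r + 27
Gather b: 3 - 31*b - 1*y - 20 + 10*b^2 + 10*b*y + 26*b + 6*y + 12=10*b^2 + b*(10*y - 5) + 5*y - 5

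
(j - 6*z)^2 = j^2 - 12*j*z + 36*z^2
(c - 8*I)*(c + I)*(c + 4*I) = c^3 - 3*I*c^2 + 36*c + 32*I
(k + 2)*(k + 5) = k^2 + 7*k + 10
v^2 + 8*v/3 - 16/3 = (v - 4/3)*(v + 4)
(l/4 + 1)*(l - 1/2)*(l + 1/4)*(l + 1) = l^4/4 + 19*l^3/16 + 21*l^2/32 - 13*l/32 - 1/8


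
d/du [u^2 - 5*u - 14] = 2*u - 5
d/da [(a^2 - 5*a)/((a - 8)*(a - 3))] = 6*(-a^2 + 8*a - 20)/(a^4 - 22*a^3 + 169*a^2 - 528*a + 576)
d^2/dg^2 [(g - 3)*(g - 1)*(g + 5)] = 6*g + 2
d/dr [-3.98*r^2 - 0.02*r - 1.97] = -7.96*r - 0.02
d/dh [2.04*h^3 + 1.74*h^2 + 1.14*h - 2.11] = 6.12*h^2 + 3.48*h + 1.14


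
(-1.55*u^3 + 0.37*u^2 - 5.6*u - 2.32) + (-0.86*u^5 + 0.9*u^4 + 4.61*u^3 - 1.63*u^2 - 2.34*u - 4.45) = -0.86*u^5 + 0.9*u^4 + 3.06*u^3 - 1.26*u^2 - 7.94*u - 6.77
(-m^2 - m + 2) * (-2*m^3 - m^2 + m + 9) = 2*m^5 + 3*m^4 - 4*m^3 - 12*m^2 - 7*m + 18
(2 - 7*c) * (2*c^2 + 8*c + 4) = -14*c^3 - 52*c^2 - 12*c + 8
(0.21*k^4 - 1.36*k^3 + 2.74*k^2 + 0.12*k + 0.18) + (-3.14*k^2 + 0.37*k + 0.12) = 0.21*k^4 - 1.36*k^3 - 0.4*k^2 + 0.49*k + 0.3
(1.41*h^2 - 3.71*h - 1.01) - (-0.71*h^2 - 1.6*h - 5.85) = 2.12*h^2 - 2.11*h + 4.84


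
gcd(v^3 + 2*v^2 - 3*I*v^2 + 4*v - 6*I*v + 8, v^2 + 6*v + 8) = v + 2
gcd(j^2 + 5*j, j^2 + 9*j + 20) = j + 5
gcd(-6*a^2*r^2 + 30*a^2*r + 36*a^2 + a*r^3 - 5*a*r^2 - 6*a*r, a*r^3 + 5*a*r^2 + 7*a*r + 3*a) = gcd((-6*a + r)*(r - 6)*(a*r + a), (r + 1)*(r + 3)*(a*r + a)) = a*r + a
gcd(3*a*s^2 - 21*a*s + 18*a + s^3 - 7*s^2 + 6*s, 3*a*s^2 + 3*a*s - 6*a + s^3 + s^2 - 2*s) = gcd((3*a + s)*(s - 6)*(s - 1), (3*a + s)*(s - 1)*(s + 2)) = 3*a*s - 3*a + s^2 - s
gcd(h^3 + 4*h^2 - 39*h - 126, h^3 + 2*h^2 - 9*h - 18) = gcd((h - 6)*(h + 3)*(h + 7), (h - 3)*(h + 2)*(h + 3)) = h + 3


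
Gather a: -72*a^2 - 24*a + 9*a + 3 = -72*a^2 - 15*a + 3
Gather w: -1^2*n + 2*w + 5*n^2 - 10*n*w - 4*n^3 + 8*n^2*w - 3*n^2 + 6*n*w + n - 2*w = -4*n^3 + 2*n^2 + w*(8*n^2 - 4*n)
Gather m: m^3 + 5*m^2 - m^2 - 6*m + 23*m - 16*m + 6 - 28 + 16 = m^3 + 4*m^2 + m - 6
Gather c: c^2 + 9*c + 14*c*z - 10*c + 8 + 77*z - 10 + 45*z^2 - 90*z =c^2 + c*(14*z - 1) + 45*z^2 - 13*z - 2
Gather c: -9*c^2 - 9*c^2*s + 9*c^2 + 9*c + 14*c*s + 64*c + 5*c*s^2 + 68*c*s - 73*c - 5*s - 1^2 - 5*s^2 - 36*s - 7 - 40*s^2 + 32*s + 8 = -9*c^2*s + c*(5*s^2 + 82*s) - 45*s^2 - 9*s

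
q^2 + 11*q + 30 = (q + 5)*(q + 6)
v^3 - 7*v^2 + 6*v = v*(v - 6)*(v - 1)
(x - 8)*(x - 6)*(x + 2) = x^3 - 12*x^2 + 20*x + 96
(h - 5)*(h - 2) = h^2 - 7*h + 10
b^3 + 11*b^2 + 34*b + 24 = (b + 1)*(b + 4)*(b + 6)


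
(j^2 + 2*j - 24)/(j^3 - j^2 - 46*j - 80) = (-j^2 - 2*j + 24)/(-j^3 + j^2 + 46*j + 80)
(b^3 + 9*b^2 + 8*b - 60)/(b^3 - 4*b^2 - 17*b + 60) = (b^3 + 9*b^2 + 8*b - 60)/(b^3 - 4*b^2 - 17*b + 60)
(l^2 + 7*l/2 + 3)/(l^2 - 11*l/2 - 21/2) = (l + 2)/(l - 7)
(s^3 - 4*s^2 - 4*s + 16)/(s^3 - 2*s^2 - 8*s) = (s - 2)/s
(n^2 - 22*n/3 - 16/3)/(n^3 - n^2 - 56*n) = (n + 2/3)/(n*(n + 7))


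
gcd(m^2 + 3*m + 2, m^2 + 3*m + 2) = m^2 + 3*m + 2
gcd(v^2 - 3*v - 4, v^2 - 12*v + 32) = v - 4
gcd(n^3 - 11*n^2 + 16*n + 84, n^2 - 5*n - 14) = n^2 - 5*n - 14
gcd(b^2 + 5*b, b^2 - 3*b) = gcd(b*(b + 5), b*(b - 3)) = b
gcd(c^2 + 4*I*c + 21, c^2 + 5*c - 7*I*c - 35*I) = 1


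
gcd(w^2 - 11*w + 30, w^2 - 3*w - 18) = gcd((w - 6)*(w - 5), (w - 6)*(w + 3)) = w - 6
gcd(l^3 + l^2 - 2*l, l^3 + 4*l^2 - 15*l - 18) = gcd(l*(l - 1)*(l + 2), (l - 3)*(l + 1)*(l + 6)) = 1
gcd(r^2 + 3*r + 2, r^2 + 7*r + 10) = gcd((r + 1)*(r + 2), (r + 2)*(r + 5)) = r + 2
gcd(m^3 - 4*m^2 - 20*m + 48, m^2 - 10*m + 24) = m - 6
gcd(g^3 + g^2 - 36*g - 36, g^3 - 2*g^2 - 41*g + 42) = g + 6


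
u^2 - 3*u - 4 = (u - 4)*(u + 1)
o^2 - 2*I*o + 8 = (o - 4*I)*(o + 2*I)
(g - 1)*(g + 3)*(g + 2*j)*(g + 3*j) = g^4 + 5*g^3*j + 2*g^3 + 6*g^2*j^2 + 10*g^2*j - 3*g^2 + 12*g*j^2 - 15*g*j - 18*j^2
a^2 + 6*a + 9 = (a + 3)^2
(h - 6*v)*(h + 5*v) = h^2 - h*v - 30*v^2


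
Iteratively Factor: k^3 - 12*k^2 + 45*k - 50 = (k - 5)*(k^2 - 7*k + 10) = (k - 5)^2*(k - 2)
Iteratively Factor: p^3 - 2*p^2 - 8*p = (p - 4)*(p^2 + 2*p) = p*(p - 4)*(p + 2)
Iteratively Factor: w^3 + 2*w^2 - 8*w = (w - 2)*(w^2 + 4*w) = w*(w - 2)*(w + 4)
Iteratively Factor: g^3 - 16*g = (g)*(g^2 - 16) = g*(g - 4)*(g + 4)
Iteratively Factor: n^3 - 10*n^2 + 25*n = (n - 5)*(n^2 - 5*n) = (n - 5)^2*(n)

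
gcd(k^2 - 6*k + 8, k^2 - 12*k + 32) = k - 4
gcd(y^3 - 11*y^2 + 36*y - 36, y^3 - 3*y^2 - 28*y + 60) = y^2 - 8*y + 12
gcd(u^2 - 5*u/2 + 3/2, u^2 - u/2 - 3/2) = u - 3/2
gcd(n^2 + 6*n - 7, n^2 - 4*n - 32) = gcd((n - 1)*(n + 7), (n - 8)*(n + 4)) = 1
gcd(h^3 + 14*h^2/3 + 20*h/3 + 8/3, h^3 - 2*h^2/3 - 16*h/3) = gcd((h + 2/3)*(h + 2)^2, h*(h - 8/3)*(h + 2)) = h + 2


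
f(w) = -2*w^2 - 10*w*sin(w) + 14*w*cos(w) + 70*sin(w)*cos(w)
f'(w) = -14*w*sin(w) - 10*w*cos(w) - 4*w - 70*sin(w)^2 - 10*sin(w) + 70*cos(w)^2 + 14*cos(w)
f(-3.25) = 20.10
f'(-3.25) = 38.98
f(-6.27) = -164.65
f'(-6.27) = 172.77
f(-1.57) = -20.70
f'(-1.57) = -75.68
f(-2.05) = 15.28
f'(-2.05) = -64.54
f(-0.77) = -49.27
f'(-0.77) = 20.27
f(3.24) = -56.11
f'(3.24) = 79.44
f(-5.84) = -89.91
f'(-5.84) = 163.79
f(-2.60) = 35.19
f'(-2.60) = -4.69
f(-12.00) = -333.68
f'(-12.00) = 275.55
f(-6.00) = -117.11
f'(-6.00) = 174.80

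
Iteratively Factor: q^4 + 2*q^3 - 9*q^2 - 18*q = (q - 3)*(q^3 + 5*q^2 + 6*q) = q*(q - 3)*(q^2 + 5*q + 6) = q*(q - 3)*(q + 3)*(q + 2)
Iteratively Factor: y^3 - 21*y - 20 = (y + 4)*(y^2 - 4*y - 5) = (y + 1)*(y + 4)*(y - 5)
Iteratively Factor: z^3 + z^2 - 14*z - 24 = (z + 2)*(z^2 - z - 12) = (z + 2)*(z + 3)*(z - 4)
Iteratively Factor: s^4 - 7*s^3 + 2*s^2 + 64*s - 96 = (s - 4)*(s^3 - 3*s^2 - 10*s + 24) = (s - 4)^2*(s^2 + s - 6) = (s - 4)^2*(s + 3)*(s - 2)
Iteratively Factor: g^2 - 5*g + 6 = (g - 3)*(g - 2)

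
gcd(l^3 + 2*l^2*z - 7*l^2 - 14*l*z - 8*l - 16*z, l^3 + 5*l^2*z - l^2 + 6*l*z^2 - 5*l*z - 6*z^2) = l + 2*z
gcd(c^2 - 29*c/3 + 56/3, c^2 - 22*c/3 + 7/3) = c - 7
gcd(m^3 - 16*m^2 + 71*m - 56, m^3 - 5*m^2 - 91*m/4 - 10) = m - 8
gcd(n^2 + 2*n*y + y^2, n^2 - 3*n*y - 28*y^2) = 1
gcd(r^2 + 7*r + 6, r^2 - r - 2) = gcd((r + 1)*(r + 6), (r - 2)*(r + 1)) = r + 1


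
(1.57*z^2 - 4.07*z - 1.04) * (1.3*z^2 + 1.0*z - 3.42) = 2.041*z^4 - 3.721*z^3 - 10.7914*z^2 + 12.8794*z + 3.5568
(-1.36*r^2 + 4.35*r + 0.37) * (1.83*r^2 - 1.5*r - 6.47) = -2.4888*r^4 + 10.0005*r^3 + 2.9513*r^2 - 28.6995*r - 2.3939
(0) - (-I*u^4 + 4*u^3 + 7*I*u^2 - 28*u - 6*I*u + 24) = I*u^4 - 4*u^3 - 7*I*u^2 + 28*u + 6*I*u - 24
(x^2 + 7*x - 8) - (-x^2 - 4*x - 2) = 2*x^2 + 11*x - 6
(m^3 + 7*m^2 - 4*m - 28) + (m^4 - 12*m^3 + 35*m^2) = m^4 - 11*m^3 + 42*m^2 - 4*m - 28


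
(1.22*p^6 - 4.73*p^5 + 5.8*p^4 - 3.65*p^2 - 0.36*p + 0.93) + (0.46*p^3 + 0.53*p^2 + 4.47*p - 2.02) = 1.22*p^6 - 4.73*p^5 + 5.8*p^4 + 0.46*p^3 - 3.12*p^2 + 4.11*p - 1.09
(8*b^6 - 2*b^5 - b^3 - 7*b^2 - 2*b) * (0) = 0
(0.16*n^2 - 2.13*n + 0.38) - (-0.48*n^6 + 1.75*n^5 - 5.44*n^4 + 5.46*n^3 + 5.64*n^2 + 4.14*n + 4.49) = 0.48*n^6 - 1.75*n^5 + 5.44*n^4 - 5.46*n^3 - 5.48*n^2 - 6.27*n - 4.11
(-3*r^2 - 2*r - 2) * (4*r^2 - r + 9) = -12*r^4 - 5*r^3 - 33*r^2 - 16*r - 18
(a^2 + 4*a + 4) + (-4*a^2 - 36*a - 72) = -3*a^2 - 32*a - 68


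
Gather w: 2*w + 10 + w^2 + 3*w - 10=w^2 + 5*w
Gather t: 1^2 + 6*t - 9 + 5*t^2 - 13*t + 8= 5*t^2 - 7*t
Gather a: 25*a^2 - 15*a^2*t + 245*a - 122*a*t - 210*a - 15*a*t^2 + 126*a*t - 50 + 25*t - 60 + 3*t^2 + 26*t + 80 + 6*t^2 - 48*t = a^2*(25 - 15*t) + a*(-15*t^2 + 4*t + 35) + 9*t^2 + 3*t - 30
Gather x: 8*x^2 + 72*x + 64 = 8*x^2 + 72*x + 64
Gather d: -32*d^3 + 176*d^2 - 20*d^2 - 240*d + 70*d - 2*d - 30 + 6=-32*d^3 + 156*d^2 - 172*d - 24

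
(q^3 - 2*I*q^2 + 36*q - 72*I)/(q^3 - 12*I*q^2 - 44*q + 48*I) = (q + 6*I)/(q - 4*I)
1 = 1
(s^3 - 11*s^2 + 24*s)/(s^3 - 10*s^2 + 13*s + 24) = s/(s + 1)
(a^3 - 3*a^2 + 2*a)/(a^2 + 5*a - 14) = a*(a - 1)/(a + 7)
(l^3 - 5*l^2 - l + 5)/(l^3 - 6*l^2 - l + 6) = (l - 5)/(l - 6)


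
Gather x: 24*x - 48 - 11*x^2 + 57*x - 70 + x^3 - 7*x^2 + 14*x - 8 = x^3 - 18*x^2 + 95*x - 126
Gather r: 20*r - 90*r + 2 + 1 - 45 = -70*r - 42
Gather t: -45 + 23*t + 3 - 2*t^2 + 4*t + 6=-2*t^2 + 27*t - 36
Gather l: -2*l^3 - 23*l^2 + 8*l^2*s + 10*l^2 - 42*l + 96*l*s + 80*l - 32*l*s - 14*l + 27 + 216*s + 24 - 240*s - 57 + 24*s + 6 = -2*l^3 + l^2*(8*s - 13) + l*(64*s + 24)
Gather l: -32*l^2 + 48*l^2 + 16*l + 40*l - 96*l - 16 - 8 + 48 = 16*l^2 - 40*l + 24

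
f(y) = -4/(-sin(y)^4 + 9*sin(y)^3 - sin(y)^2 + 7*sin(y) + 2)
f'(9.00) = -1.35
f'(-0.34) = 65.07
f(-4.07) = -0.36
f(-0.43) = 2.25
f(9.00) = -0.75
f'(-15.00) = -2.00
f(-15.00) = 0.71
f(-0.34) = 5.05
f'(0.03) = 5.70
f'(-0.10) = 18.09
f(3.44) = 10.51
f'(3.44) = -264.55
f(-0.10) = -3.12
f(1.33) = -0.26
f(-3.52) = -0.82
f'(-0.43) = 14.80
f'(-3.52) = -1.52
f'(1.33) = 0.11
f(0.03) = -1.81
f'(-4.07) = -0.40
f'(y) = -4*(4*sin(y)^3*cos(y) - 27*sin(y)^2*cos(y) + 2*sin(y)*cos(y) - 7*cos(y))/(-sin(y)^4 + 9*sin(y)^3 - sin(y)^2 + 7*sin(y) + 2)^2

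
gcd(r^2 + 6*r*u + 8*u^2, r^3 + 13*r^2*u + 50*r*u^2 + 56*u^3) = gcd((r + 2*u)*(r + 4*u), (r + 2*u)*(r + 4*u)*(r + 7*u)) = r^2 + 6*r*u + 8*u^2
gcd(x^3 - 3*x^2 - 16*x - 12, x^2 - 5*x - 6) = x^2 - 5*x - 6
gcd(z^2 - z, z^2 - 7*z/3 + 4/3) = z - 1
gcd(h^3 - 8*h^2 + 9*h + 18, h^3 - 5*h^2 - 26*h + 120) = h - 6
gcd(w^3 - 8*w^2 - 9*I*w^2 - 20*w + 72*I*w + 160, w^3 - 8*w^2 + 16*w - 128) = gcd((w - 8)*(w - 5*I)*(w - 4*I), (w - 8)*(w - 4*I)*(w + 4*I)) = w^2 + w*(-8 - 4*I) + 32*I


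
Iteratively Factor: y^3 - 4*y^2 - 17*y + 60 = (y - 5)*(y^2 + y - 12) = (y - 5)*(y + 4)*(y - 3)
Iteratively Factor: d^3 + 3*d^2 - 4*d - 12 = (d + 2)*(d^2 + d - 6) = (d + 2)*(d + 3)*(d - 2)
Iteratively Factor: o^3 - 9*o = (o)*(o^2 - 9) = o*(o - 3)*(o + 3)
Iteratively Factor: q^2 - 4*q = (q)*(q - 4)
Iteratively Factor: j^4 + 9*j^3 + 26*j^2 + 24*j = (j)*(j^3 + 9*j^2 + 26*j + 24) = j*(j + 4)*(j^2 + 5*j + 6) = j*(j + 3)*(j + 4)*(j + 2)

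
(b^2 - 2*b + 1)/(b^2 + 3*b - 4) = (b - 1)/(b + 4)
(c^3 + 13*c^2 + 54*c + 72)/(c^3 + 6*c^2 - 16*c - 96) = (c + 3)/(c - 4)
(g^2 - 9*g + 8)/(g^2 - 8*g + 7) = (g - 8)/(g - 7)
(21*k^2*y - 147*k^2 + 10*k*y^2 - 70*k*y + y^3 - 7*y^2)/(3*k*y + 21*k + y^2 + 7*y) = (7*k*y - 49*k + y^2 - 7*y)/(y + 7)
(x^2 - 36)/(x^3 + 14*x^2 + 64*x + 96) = (x - 6)/(x^2 + 8*x + 16)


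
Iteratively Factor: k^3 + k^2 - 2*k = (k)*(k^2 + k - 2) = k*(k - 1)*(k + 2)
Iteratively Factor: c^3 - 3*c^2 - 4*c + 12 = (c + 2)*(c^2 - 5*c + 6) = (c - 3)*(c + 2)*(c - 2)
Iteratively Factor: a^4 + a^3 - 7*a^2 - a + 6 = (a - 1)*(a^3 + 2*a^2 - 5*a - 6) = (a - 1)*(a + 1)*(a^2 + a - 6) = (a - 2)*(a - 1)*(a + 1)*(a + 3)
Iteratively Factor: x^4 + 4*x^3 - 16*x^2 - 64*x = (x)*(x^3 + 4*x^2 - 16*x - 64) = x*(x - 4)*(x^2 + 8*x + 16) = x*(x - 4)*(x + 4)*(x + 4)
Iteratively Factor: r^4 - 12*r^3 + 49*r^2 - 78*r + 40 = (r - 1)*(r^3 - 11*r^2 + 38*r - 40) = (r - 5)*(r - 1)*(r^2 - 6*r + 8) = (r - 5)*(r - 2)*(r - 1)*(r - 4)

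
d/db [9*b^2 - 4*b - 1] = 18*b - 4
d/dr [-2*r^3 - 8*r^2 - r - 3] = -6*r^2 - 16*r - 1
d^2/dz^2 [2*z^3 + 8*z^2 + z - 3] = 12*z + 16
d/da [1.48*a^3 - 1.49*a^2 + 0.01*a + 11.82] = 4.44*a^2 - 2.98*a + 0.01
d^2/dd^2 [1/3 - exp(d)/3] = -exp(d)/3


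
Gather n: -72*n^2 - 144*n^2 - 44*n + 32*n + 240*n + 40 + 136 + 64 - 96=-216*n^2 + 228*n + 144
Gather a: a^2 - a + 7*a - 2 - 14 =a^2 + 6*a - 16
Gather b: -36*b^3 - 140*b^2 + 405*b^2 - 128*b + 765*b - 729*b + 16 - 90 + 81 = -36*b^3 + 265*b^2 - 92*b + 7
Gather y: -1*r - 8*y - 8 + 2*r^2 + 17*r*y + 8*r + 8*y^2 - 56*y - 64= 2*r^2 + 7*r + 8*y^2 + y*(17*r - 64) - 72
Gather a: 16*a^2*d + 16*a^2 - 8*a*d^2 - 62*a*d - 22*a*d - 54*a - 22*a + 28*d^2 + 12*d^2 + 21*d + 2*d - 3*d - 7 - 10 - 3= a^2*(16*d + 16) + a*(-8*d^2 - 84*d - 76) + 40*d^2 + 20*d - 20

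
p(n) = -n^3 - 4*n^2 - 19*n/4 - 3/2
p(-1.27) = 0.13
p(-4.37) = 26.32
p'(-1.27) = 0.57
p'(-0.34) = -2.38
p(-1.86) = -0.07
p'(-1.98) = -0.67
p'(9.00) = -319.75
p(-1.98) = -0.01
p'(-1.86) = -0.25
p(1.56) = -22.44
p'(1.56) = -24.53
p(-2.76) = 2.16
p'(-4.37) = -27.08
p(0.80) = -8.37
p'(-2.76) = -5.52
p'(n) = -3*n^2 - 8*n - 19/4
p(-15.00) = 2544.75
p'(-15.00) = -559.75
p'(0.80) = -13.07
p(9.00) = -1097.25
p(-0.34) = -0.31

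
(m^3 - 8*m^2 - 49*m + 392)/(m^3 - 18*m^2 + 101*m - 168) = (m + 7)/(m - 3)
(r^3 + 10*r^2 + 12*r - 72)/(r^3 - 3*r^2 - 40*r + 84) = (r + 6)/(r - 7)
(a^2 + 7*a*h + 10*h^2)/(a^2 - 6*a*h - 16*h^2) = (a + 5*h)/(a - 8*h)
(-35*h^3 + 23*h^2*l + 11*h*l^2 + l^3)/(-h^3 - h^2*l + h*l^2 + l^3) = (35*h^2 + 12*h*l + l^2)/(h^2 + 2*h*l + l^2)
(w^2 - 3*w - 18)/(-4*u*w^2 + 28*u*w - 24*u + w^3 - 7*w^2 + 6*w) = (-w - 3)/(4*u*w - 4*u - w^2 + w)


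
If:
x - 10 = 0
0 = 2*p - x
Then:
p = 5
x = 10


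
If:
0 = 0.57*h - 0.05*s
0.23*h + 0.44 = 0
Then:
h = -1.91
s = -21.81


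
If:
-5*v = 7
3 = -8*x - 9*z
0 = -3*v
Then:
No Solution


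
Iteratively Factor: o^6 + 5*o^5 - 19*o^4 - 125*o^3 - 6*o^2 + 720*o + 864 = (o + 2)*(o^5 + 3*o^4 - 25*o^3 - 75*o^2 + 144*o + 432) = (o + 2)*(o + 3)*(o^4 - 25*o^2 + 144) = (o - 3)*(o + 2)*(o + 3)*(o^3 + 3*o^2 - 16*o - 48) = (o - 3)*(o + 2)*(o + 3)^2*(o^2 - 16) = (o - 3)*(o + 2)*(o + 3)^2*(o + 4)*(o - 4)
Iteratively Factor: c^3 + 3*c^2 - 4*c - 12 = (c + 2)*(c^2 + c - 6) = (c - 2)*(c + 2)*(c + 3)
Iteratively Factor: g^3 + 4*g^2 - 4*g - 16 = (g + 4)*(g^2 - 4) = (g + 2)*(g + 4)*(g - 2)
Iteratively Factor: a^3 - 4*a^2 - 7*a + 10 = (a - 1)*(a^2 - 3*a - 10) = (a - 1)*(a + 2)*(a - 5)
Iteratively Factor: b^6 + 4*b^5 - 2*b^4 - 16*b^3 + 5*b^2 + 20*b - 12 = (b - 1)*(b^5 + 5*b^4 + 3*b^3 - 13*b^2 - 8*b + 12) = (b - 1)*(b + 2)*(b^4 + 3*b^3 - 3*b^2 - 7*b + 6) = (b - 1)^2*(b + 2)*(b^3 + 4*b^2 + b - 6) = (b - 1)^2*(b + 2)*(b + 3)*(b^2 + b - 2) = (b - 1)^3*(b + 2)*(b + 3)*(b + 2)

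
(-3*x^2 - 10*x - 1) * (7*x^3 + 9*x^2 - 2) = -21*x^5 - 97*x^4 - 97*x^3 - 3*x^2 + 20*x + 2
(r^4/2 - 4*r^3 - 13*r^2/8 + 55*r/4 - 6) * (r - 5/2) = r^5/2 - 21*r^4/4 + 67*r^3/8 + 285*r^2/16 - 323*r/8 + 15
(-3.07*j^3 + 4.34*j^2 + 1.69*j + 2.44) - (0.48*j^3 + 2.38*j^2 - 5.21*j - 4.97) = -3.55*j^3 + 1.96*j^2 + 6.9*j + 7.41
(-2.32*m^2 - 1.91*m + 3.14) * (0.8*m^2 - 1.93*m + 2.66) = -1.856*m^4 + 2.9496*m^3 + 0.0271000000000003*m^2 - 11.1408*m + 8.3524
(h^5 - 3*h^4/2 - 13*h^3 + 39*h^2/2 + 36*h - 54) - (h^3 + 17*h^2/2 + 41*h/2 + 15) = h^5 - 3*h^4/2 - 14*h^3 + 11*h^2 + 31*h/2 - 69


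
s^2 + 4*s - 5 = (s - 1)*(s + 5)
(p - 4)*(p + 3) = p^2 - p - 12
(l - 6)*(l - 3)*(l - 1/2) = l^3 - 19*l^2/2 + 45*l/2 - 9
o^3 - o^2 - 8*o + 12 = (o - 2)^2*(o + 3)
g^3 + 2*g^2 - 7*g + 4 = (g - 1)^2*(g + 4)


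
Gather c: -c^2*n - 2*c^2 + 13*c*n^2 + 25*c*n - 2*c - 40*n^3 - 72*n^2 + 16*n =c^2*(-n - 2) + c*(13*n^2 + 25*n - 2) - 40*n^3 - 72*n^2 + 16*n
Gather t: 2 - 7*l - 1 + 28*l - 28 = 21*l - 27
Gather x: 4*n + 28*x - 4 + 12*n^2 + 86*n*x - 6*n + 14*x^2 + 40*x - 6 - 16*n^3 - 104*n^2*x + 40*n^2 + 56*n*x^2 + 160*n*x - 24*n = -16*n^3 + 52*n^2 - 26*n + x^2*(56*n + 14) + x*(-104*n^2 + 246*n + 68) - 10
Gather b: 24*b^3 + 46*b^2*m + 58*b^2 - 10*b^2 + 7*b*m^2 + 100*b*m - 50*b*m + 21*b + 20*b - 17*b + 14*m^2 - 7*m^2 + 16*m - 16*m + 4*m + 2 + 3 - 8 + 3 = 24*b^3 + b^2*(46*m + 48) + b*(7*m^2 + 50*m + 24) + 7*m^2 + 4*m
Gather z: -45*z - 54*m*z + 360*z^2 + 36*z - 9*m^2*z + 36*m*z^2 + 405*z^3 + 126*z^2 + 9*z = 405*z^3 + z^2*(36*m + 486) + z*(-9*m^2 - 54*m)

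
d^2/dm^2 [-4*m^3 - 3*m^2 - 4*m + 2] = -24*m - 6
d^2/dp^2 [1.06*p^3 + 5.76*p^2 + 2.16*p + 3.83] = 6.36*p + 11.52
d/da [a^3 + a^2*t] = a*(3*a + 2*t)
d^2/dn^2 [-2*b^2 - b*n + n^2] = 2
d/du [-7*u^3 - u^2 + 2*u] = -21*u^2 - 2*u + 2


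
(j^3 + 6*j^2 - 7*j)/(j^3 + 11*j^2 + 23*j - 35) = j/(j + 5)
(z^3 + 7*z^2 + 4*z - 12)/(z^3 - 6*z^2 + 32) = (z^2 + 5*z - 6)/(z^2 - 8*z + 16)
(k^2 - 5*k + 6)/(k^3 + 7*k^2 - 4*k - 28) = (k - 3)/(k^2 + 9*k + 14)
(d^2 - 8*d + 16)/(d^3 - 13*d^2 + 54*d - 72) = (d - 4)/(d^2 - 9*d + 18)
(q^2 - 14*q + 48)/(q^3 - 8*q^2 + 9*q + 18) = (q - 8)/(q^2 - 2*q - 3)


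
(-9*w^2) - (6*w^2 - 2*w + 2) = -15*w^2 + 2*w - 2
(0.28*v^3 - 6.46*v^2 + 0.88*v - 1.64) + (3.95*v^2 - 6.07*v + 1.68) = 0.28*v^3 - 2.51*v^2 - 5.19*v + 0.04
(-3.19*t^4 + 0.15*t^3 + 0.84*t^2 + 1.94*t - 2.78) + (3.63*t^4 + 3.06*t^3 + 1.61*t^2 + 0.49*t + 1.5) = 0.44*t^4 + 3.21*t^3 + 2.45*t^2 + 2.43*t - 1.28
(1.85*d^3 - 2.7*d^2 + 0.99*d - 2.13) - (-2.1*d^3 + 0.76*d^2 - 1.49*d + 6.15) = 3.95*d^3 - 3.46*d^2 + 2.48*d - 8.28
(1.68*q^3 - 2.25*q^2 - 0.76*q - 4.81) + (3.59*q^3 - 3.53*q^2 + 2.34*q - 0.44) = 5.27*q^3 - 5.78*q^2 + 1.58*q - 5.25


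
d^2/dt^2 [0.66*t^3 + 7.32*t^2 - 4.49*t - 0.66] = 3.96*t + 14.64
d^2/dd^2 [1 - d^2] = -2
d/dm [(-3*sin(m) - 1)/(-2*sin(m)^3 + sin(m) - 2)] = (-12*sin(m)^3 - 6*sin(m)^2 + 7)*cos(m)/(2*sin(m)^3 - sin(m) + 2)^2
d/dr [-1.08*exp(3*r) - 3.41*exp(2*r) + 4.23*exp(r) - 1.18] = (-3.24*exp(2*r) - 6.82*exp(r) + 4.23)*exp(r)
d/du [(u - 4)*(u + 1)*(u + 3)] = 3*u^2 - 13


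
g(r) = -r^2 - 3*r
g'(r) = -2*r - 3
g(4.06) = -28.66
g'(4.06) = -11.12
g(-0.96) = 1.96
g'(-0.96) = -1.08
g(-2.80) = 0.56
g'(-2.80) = 2.60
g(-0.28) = 0.76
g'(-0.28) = -2.44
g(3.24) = -20.22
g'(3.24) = -9.48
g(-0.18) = 0.51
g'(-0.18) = -2.64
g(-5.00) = -10.00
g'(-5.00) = 7.00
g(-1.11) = 2.10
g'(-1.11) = -0.78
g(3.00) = -18.00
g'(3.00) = -9.00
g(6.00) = -54.00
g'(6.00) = -15.00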